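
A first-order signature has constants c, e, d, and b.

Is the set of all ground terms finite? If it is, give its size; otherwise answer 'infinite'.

4

There are no function symbols, so every ground term is one of the 4 constants.
The Herbrand universe is {c, e, d, b}, which is finite with 4 elements.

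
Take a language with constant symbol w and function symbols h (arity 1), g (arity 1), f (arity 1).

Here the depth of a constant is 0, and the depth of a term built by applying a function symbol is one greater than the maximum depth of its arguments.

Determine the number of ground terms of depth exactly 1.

3

If N_k denotes the number of depth-≤k ground terms, the 1 constant gives N_0 = 1, and each function symbol of arity r contributes N_{k-1}^r new terms at level k: N_k = 1 + N_{k-1} + N_{k-1} + N_{k-1}.
N_0 = 1
N_1 = 1 + 1 + 1 + 1 = 4
Terms of depth exactly 1: N_1 − N_0 = 4 − 1 = 3.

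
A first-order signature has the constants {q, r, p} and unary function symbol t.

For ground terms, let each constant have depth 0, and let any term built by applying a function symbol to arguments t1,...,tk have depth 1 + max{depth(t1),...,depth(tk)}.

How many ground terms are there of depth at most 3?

12

If N_k denotes the number of depth-≤k ground terms, the 3 constants give N_0 = 3, and each function symbol of arity r contributes N_{k-1}^r new terms at level k: N_k = 3 + N_{k-1}.
N_0 = 3
N_1 = 3 + 3 = 6
N_2 = 3 + 6 = 9
N_3 = 3 + 9 = 12
Explicitly: q, r, p, t(q), t(r), t(p), t(t(q)), t(t(r)), t(t(p)), t(t(t(q))), t(t(t(r))), t(t(t(p))).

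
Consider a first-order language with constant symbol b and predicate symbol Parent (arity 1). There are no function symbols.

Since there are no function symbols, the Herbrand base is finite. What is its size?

1

With no function symbols, the Herbrand universe is just the 1 constant.
Ground atoms per predicate: Parent: 1.
Herbrand base size = 1 = 1.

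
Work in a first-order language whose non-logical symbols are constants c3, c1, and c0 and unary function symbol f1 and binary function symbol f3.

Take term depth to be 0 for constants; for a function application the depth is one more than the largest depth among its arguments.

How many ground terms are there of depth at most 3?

59295

Let N_k count ground terms of depth at most k. Each non-constant term of depth ≤ k is some function symbol applied to depth-≤(k−1) arguments, giving N_k = 3 + N_{k-1} + N_{k-1}^2.
N_0 = 3
N_1 = 3 + 3 + 3^2 = 15
N_2 = 3 + 15 + 15^2 = 243
N_3 = 3 + 243 + 243^2 = 59295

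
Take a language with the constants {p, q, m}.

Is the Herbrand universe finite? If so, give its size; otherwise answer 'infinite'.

3

There are no function symbols, so every ground term is one of the 3 constants.
The Herbrand universe is {p, q, m}, which is finite with 3 elements.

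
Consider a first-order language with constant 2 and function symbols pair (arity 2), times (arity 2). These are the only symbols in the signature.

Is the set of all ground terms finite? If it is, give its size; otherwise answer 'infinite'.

infinite

The signature has at least one function symbol (pair, arity 2) and at least one constant (2).
Iterating pair gives infinitely many distinct ground terms: 2, pair(2, 2), pair(pair(2, 2), pair(2, 2)), ...
So the Herbrand universe is infinite.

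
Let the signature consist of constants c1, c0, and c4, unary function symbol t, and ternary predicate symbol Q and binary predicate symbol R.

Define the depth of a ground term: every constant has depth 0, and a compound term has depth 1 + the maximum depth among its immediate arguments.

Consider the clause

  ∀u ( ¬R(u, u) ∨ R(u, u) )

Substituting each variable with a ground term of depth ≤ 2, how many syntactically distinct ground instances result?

9

Ground terms of depth ≤ 2:
  If N_k denotes the number of depth-≤k ground terms, the 3 constants give N_0 = 3, and each function symbol of arity r contributes N_{k-1}^r new terms at level k: N_k = 3 + N_{k-1}.
  N_0 = 3
  N_1 = 3 + 3 = 6
  N_2 = 3 + 6 = 9
  Explicitly: c1, c0, c4, t(c1), t(c0), t(c4), t(t(c1)), t(t(c0)), t(t(c4)).
So there are 9 ground terms available for substitution.
The body mentions the single quantified variable u; since ground terms form a free algebra, no two substitutions collapse to the same formula.
Number of ground instances = 9.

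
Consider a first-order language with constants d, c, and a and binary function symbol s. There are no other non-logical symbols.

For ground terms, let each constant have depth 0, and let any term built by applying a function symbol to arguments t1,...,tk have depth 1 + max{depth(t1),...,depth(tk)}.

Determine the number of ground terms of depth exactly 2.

135

Let N_k = |{terms of depth ≤ k}|. Then N_0 = 3 and N_k = 3 + N_{k-1}^2 for k ≥ 1 (one summand per function symbol, arity giving the exponent).
N_0 = 3
N_1 = 3 + 3^2 = 12
N_2 = 3 + 12^2 = 147
Terms of depth exactly 2: N_2 − N_1 = 147 − 12 = 135.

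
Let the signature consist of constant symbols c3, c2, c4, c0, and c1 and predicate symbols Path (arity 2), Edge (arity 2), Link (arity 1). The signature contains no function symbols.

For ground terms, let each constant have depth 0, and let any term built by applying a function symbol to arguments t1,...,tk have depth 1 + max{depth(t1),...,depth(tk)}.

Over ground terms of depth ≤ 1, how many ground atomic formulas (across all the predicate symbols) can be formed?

55

First count ground terms of depth ≤ 1.
With no function symbols every ground term is a constant, so there are exactly 5 ground terms at every depth bound.
N_0 = 5
N_1 = 5
Explicitly: c3, c2, c4, c0, c1.
So |H| = 5.
Each predicate of arity r yields |H|^r ground atoms (one per choice of an r-tuple from H):
  Path: 5^2 = 25;  Edge: 5^2 = 25;  Link: 5
Total ground atoms: 25 + 25 + 5 = 55.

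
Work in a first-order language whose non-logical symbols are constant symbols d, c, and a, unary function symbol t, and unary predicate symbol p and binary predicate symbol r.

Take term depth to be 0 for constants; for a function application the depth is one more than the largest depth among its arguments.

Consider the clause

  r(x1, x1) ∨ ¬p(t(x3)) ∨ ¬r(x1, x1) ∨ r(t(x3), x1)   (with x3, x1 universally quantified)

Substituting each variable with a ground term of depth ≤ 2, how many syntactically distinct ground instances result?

Ground terms of depth ≤ 2:
  If N_k denotes the number of depth-≤k ground terms, the 3 constants give N_0 = 3, and each function symbol of arity r contributes N_{k-1}^r new terms at level k: N_k = 3 + N_{k-1}.
  N_0 = 3
  N_1 = 3 + 3 = 6
  N_2 = 3 + 6 = 9
So there are 9 ground terms available for substitution.
There are 2 variables to instantiate (x3, x1), each occurring in at least one literal, so different choices give different ground instances.
Number of ground instances = 9^2 = 81.

81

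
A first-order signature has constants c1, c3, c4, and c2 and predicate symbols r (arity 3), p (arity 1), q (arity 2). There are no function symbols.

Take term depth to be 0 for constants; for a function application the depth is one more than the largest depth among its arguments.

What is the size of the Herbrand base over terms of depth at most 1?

First count ground terms of depth ≤ 1.
With no function symbols every ground term is a constant, so there are exactly 4 ground terms at every depth bound.
N_0 = 4
N_1 = 4
Explicitly: c1, c3, c4, c2.
So |H| = 4.
For each predicate symbol, the number of ground atoms is |H| raised to its arity; summing:
  r: 4^3 = 64;  p: 4;  q: 4^2 = 16
Total ground atoms: 64 + 4 + 16 = 84.

84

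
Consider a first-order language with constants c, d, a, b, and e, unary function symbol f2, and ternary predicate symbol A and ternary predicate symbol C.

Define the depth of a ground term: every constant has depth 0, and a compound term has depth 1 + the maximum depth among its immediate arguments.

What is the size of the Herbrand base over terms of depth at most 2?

First count ground terms of depth ≤ 2.
Let N_k = |{terms of depth ≤ k}|. Then N_0 = 5 and N_k = 5 + N_{k-1} for k ≥ 1 (one summand per function symbol, arity giving the exponent).
N_0 = 5
N_1 = 5 + 5 = 10
N_2 = 5 + 10 = 15
So |H| = 15.
Each predicate of arity r yields |H|^r ground atoms (one per choice of an r-tuple from H):
  A: 15^3 = 3375;  C: 15^3 = 3375
Total ground atoms: 3375 + 3375 = 6750.

6750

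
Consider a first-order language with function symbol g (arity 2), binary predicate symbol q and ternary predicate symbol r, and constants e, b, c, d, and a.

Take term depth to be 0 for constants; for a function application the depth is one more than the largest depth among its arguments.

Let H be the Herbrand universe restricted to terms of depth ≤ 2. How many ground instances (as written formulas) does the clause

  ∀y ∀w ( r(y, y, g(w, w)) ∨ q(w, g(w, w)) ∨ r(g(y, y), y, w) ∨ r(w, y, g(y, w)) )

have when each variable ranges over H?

Ground terms of depth ≤ 2:
  If N_k denotes the number of depth-≤k ground terms, the 5 constants give N_0 = 5, and each function symbol of arity r contributes N_{k-1}^r new terms at level k: N_k = 5 + N_{k-1}^2.
  N_0 = 5
  N_1 = 5 + 5^2 = 30
  N_2 = 5 + 30^2 = 905
So there are 905 ground terms available for substitution.
There are 2 variables to instantiate (y, w), each occurring in at least one literal, so different choices give different ground instances.
Number of ground instances = 905^2 = 819025.

819025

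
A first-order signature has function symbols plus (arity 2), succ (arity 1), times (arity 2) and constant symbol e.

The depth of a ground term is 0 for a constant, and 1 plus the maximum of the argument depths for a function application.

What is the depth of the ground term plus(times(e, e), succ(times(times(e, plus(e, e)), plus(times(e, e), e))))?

5

depth(times(e, e)) = 1 + max(0, 0) = 1
depth(plus(e, e)) = 1 + max(0, 0) = 1
depth(times(e, plus(e, e))) = 1 + max(0, 1) = 2
depth(plus(times(e, e), e)) = 1 + max(1, 0) = 2
depth(times(times(e, plus(e, e)), plus(times(e, e), e))) = 1 + max(2, 2) = 3
depth(succ(times(times(e, plus(e, e)), plus(times(e, e), e)))) = 1 + depth(times(times(e, plus(e, e)), plus(times(e, e), e))) = 1 + 3 = 4
depth(plus(times(e, e), succ(times(times(e, plus(e, e)), plus(times(e, e), e))))) = 1 + max(1, 4) = 5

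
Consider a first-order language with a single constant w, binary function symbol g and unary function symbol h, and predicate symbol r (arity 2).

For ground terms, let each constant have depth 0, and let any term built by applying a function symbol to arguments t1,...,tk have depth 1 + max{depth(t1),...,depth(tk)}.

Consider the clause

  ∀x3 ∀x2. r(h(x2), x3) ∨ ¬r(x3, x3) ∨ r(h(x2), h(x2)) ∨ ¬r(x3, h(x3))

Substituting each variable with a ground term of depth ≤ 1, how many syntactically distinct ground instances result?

9

Ground terms of depth ≤ 1:
  If N_k denotes the number of depth-≤k ground terms, the 1 constant gives N_0 = 1, and each function symbol of arity r contributes N_{k-1}^r new terms at level k: N_k = 1 + N_{k-1}^2 + N_{k-1}.
  N_0 = 1
  N_1 = 1 + 1^2 + 1 = 3
  Explicitly: w, g(w, w), h(w).
So there are 3 ground terms available for substitution.
The clause has 2 distinct variables (x3, x2), each appearing in the body. In the free term algebra distinct substitutions yield syntactically distinct ground instances.
Number of ground instances = 3^2 = 9.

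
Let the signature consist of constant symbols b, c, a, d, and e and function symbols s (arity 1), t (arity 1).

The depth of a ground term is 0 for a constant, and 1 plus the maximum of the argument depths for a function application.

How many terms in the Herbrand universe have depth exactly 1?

10

Let N_k count ground terms of depth at most k. Each non-constant term of depth ≤ k is some function symbol applied to depth-≤(k−1) arguments, giving N_k = 5 + N_{k-1} + N_{k-1}.
N_0 = 5
N_1 = 5 + 5 + 5 = 15
Terms of depth exactly 1: N_1 − N_0 = 15 − 5 = 10.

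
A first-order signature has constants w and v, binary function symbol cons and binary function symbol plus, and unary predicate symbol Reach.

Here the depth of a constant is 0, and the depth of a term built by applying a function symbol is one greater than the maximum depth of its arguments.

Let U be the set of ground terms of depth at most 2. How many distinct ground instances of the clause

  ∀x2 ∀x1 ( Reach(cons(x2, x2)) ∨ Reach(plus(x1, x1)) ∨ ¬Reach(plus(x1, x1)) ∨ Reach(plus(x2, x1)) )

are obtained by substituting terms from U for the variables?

40804

Ground terms of depth ≤ 2:
  If N_k denotes the number of depth-≤k ground terms, the 2 constants give N_0 = 2, and each function symbol of arity r contributes N_{k-1}^r new terms at level k: N_k = 2 + N_{k-1}^2 + N_{k-1}^2.
  N_0 = 2
  N_1 = 2 + 2^2 + 2^2 = 10
  N_2 = 2 + 10^2 + 10^2 = 202
So there are 202 ground terms available for substitution.
The body mentions every one of the 2 quantified variables; since ground terms form a free algebra, no two substitutions collapse to the same formula.
Number of ground instances = 202^2 = 40804.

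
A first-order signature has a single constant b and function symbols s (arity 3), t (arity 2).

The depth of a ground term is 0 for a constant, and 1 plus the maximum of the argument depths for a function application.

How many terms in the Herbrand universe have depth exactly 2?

34

Let N_k count ground terms of depth at most k. Each non-constant term of depth ≤ k is some function symbol applied to depth-≤(k−1) arguments, giving N_k = 1 + N_{k-1}^3 + N_{k-1}^2.
N_0 = 1
N_1 = 1 + 1^3 + 1^2 = 3
N_2 = 1 + 3^3 + 3^2 = 37
Terms of depth exactly 2: N_2 − N_1 = 37 − 3 = 34.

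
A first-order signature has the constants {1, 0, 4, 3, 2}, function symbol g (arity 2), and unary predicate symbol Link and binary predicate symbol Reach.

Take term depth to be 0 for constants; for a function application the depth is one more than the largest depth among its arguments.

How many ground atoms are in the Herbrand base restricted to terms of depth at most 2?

First count ground terms of depth ≤ 2.
If N_k denotes the number of depth-≤k ground terms, the 5 constants give N_0 = 5, and each function symbol of arity r contributes N_{k-1}^r new terms at level k: N_k = 5 + N_{k-1}^2.
N_0 = 5
N_1 = 5 + 5^2 = 30
N_2 = 5 + 30^2 = 905
So |H| = 905.
Each predicate of arity r yields |H|^r ground atoms (one per choice of an r-tuple from H):
  Link: 905;  Reach: 905^2 = 819025
Total ground atoms: 905 + 819025 = 819930.

819930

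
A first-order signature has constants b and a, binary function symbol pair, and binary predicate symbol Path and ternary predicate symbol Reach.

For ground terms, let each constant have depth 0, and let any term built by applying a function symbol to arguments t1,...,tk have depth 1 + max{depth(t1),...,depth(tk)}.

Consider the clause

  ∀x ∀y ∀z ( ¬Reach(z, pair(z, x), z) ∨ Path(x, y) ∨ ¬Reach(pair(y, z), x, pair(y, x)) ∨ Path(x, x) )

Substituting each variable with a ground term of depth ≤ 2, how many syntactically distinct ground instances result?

Ground terms of depth ≤ 2:
  Count level by level. With function symbols pair/2, the terms of depth ≤ k are the 2 constants together with each function applied to depth-≤(k−1) tuples, so N_k = 2 + N_{k-1}^2.
  N_0 = 2
  N_1 = 2 + 2^2 = 6
  N_2 = 2 + 6^2 = 38
So there are 38 ground terms available for substitution.
The clause has 3 distinct variables (x, y, z), each appearing in the body. In the free term algebra distinct substitutions yield syntactically distinct ground instances.
Number of ground instances = 38^3 = 54872.

54872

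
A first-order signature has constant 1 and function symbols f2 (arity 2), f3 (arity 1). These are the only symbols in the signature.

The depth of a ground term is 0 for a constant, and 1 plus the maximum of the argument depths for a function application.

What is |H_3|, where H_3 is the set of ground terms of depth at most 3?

If N_k denotes the number of depth-≤k ground terms, the 1 constant gives N_0 = 1, and each function symbol of arity r contributes N_{k-1}^r new terms at level k: N_k = 1 + N_{k-1}^2 + N_{k-1}.
N_0 = 1
N_1 = 1 + 1^2 + 1 = 3
N_2 = 1 + 3^2 + 3 = 13
N_3 = 1 + 13^2 + 13 = 183

183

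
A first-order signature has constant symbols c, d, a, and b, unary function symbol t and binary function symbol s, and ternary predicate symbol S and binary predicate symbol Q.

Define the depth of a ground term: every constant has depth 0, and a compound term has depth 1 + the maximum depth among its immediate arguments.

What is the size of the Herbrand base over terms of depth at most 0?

First count ground terms of depth ≤ 0.
Let N_k = |{terms of depth ≤ k}|. Then N_0 = 4 and N_k = 4 + N_{k-1} + N_{k-1}^2 for k ≥ 1 (one summand per function symbol, arity giving the exponent).
N_0 = 4
So |H| = 4.
Ground atoms are formed by filling each argument slot of a predicate with a term from H, so an r-ary predicate gives |H|^r atoms:
  S: 4^3 = 64;  Q: 4^2 = 16
Total ground atoms: 64 + 16 = 80.

80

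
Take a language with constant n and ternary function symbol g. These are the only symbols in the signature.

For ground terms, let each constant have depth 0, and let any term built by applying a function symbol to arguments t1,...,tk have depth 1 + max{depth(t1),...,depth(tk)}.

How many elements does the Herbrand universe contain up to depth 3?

730

Let N_k count ground terms of depth at most k. Each non-constant term of depth ≤ k is some function symbol applied to depth-≤(k−1) arguments, giving N_k = 1 + N_{k-1}^3.
N_0 = 1
N_1 = 1 + 1^3 = 2
N_2 = 1 + 2^3 = 9
N_3 = 1 + 9^3 = 730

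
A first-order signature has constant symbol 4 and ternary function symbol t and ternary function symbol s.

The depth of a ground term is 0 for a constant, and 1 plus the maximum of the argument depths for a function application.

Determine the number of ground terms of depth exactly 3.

332696

Let N_k = |{terms of depth ≤ k}|. Then N_0 = 1 and N_k = 1 + N_{k-1}^3 + N_{k-1}^3 for k ≥ 1 (one summand per function symbol, arity giving the exponent).
N_0 = 1
N_1 = 1 + 1^3 + 1^3 = 3
N_2 = 1 + 3^3 + 3^3 = 55
N_3 = 1 + 55^3 + 55^3 = 332751
Terms of depth exactly 3: N_3 − N_2 = 332751 − 55 = 332696.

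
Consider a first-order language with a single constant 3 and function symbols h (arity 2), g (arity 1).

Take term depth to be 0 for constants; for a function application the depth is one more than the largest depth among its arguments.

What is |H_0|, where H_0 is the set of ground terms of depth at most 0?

1

Let N_k = |{terms of depth ≤ k}|. Then N_0 = 1 and N_k = 1 + N_{k-1}^2 + N_{k-1} for k ≥ 1 (one summand per function symbol, arity giving the exponent).
N_0 = 1
Explicitly: 3.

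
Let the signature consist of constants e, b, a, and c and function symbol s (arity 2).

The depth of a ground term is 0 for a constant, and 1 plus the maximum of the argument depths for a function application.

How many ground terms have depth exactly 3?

162816

If N_k denotes the number of depth-≤k ground terms, the 4 constants give N_0 = 4, and each function symbol of arity r contributes N_{k-1}^r new terms at level k: N_k = 4 + N_{k-1}^2.
N_0 = 4
N_1 = 4 + 4^2 = 20
N_2 = 4 + 20^2 = 404
N_3 = 4 + 404^2 = 163220
Terms of depth exactly 3: N_3 − N_2 = 163220 − 404 = 162816.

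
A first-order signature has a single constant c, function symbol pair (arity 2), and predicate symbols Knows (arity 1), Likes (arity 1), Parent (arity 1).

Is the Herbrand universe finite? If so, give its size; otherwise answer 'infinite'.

infinite

The signature has at least one function symbol (pair, arity 2) and at least one constant (c).
Iterating pair gives infinitely many distinct ground terms: c, pair(c, c), pair(pair(c, c), pair(c, c)), ...
So the Herbrand universe is infinite.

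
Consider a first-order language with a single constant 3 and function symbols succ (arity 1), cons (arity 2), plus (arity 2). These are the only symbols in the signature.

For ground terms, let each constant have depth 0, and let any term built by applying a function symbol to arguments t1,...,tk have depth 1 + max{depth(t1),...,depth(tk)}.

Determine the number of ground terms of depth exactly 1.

If N_k denotes the number of depth-≤k ground terms, the 1 constant gives N_0 = 1, and each function symbol of arity r contributes N_{k-1}^r new terms at level k: N_k = 1 + N_{k-1} + N_{k-1}^2 + N_{k-1}^2.
N_0 = 1
N_1 = 1 + 1 + 1^2 + 1^2 = 4
Terms of depth exactly 1: N_1 − N_0 = 4 − 1 = 3.

3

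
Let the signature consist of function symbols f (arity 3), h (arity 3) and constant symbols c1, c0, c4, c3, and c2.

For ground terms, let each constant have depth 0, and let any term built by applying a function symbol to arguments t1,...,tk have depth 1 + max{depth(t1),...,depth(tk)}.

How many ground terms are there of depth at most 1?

Count level by level. With function symbols f/3, h/3, the terms of depth ≤ k are the 5 constants together with each function applied to depth-≤(k−1) tuples, so N_k = 5 + N_{k-1}^3 + N_{k-1}^3.
N_0 = 5
N_1 = 5 + 5^3 + 5^3 = 255

255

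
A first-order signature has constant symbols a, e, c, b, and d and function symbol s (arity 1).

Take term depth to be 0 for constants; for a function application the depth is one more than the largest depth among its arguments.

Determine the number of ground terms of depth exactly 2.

5

Let N_k = |{terms of depth ≤ k}|. Then N_0 = 5 and N_k = 5 + N_{k-1} for k ≥ 1 (one summand per function symbol, arity giving the exponent).
N_0 = 5
N_1 = 5 + 5 = 10
N_2 = 5 + 10 = 15
Terms of depth exactly 2: N_2 − N_1 = 15 − 10 = 5.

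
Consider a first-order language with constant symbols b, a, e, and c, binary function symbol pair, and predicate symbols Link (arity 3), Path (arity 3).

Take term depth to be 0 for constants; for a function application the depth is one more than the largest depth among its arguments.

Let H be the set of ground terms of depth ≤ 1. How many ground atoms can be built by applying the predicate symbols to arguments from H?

16000

First count ground terms of depth ≤ 1.
Count level by level. With function symbols pair/2, the terms of depth ≤ k are the 4 constants together with each function applied to depth-≤(k−1) tuples, so N_k = 4 + N_{k-1}^2.
N_0 = 4
N_1 = 4 + 4^2 = 20
So |H| = 20.
Each predicate of arity r yields |H|^r ground atoms (one per choice of an r-tuple from H):
  Link: 20^3 = 8000;  Path: 20^3 = 8000
Total ground atoms: 8000 + 8000 = 16000.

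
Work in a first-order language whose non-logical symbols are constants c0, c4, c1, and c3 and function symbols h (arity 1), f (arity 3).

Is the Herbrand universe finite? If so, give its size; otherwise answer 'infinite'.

The signature has at least one function symbol (h, arity 1) and at least one constant (c0).
Iterating h gives infinitely many distinct ground terms: c0, h(c0), h(h(c0)), ...
So the Herbrand universe is infinite.

infinite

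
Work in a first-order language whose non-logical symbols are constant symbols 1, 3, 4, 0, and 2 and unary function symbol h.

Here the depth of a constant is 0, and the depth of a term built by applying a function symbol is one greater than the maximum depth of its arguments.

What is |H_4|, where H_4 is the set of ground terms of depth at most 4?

Let N_k = |{terms of depth ≤ k}|. Then N_0 = 5 and N_k = 5 + N_{k-1} for k ≥ 1 (one summand per function symbol, arity giving the exponent).
N_0 = 5
N_1 = 5 + 5 = 10
N_2 = 5 + 10 = 15
N_3 = 5 + 15 = 20
N_4 = 5 + 20 = 25

25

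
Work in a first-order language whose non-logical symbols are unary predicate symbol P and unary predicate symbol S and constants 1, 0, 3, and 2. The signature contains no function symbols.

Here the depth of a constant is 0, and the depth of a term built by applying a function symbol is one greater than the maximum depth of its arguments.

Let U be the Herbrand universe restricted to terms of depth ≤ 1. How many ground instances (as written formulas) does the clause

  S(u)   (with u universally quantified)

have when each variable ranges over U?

4

Ground terms of depth ≤ 1:
  With no function symbols every ground term is a constant, so there are exactly 4 ground terms at every depth bound.
  N_0 = 4
  N_1 = 4
  Explicitly: 1, 0, 3, 2.
So there are 4 ground terms available for substitution.
The variable u ranges independently over the available ground terms, and distinct assignments produce distinct instances.
Number of ground instances = 4.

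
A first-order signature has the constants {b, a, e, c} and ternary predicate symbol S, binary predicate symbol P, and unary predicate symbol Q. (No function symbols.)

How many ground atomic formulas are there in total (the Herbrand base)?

With no function symbols, the Herbrand universe is just the 4 constants.
Ground atoms per predicate: S: 4^3 = 64, P: 4^2 = 16, Q: 4.
Herbrand base size = 64 + 16 + 4 = 84.

84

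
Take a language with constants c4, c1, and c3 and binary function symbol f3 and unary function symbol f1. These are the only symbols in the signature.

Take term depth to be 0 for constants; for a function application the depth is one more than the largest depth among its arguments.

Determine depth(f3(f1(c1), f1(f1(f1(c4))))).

depth(f1(c1)) = 1 + depth(c1) = 1 + 0 = 1
depth(f1(c4)) = 1 + depth(c4) = 1 + 0 = 1
depth(f1(f1(c4))) = 1 + depth(f1(c4)) = 1 + 1 = 2
depth(f1(f1(f1(c4)))) = 1 + depth(f1(f1(c4))) = 1 + 2 = 3
depth(f3(f1(c1), f1(f1(f1(c4))))) = 1 + max(1, 3) = 4

4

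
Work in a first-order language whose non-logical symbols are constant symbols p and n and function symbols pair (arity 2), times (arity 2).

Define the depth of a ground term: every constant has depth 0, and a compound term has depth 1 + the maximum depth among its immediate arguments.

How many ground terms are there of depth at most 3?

81610

If N_k denotes the number of depth-≤k ground terms, the 2 constants give N_0 = 2, and each function symbol of arity r contributes N_{k-1}^r new terms at level k: N_k = 2 + N_{k-1}^2 + N_{k-1}^2.
N_0 = 2
N_1 = 2 + 2^2 + 2^2 = 10
N_2 = 2 + 10^2 + 10^2 = 202
N_3 = 2 + 202^2 + 202^2 = 81610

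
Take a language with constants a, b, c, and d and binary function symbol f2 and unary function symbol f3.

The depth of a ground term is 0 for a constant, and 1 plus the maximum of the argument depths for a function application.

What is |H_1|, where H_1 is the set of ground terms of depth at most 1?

24

Write N_k for the number of ground terms of depth ≤ k. A term of depth ≤ k is either a constant or a function symbol applied to arguments of depth ≤ k−1, so N_k = 4 + N_{k-1}^2 + N_{k-1}.
N_0 = 4
N_1 = 4 + 4^2 + 4 = 24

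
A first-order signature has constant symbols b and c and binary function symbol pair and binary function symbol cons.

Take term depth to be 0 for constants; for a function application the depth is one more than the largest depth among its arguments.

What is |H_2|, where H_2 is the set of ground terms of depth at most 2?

If N_k denotes the number of depth-≤k ground terms, the 2 constants give N_0 = 2, and each function symbol of arity r contributes N_{k-1}^r new terms at level k: N_k = 2 + N_{k-1}^2 + N_{k-1}^2.
N_0 = 2
N_1 = 2 + 2^2 + 2^2 = 10
N_2 = 2 + 10^2 + 10^2 = 202

202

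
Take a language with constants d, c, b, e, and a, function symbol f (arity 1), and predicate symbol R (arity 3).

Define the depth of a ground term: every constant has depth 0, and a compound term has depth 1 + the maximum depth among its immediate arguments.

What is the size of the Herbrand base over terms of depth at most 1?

1000

First count ground terms of depth ≤ 1.
If N_k denotes the number of depth-≤k ground terms, the 5 constants give N_0 = 5, and each function symbol of arity r contributes N_{k-1}^r new terms at level k: N_k = 5 + N_{k-1}.
N_0 = 5
N_1 = 5 + 5 = 10
Explicitly: d, c, b, e, a, f(d), f(c), f(b), f(e), f(a).
So |H| = 10.
For each predicate symbol, the number of ground atoms is |H| raised to its arity; summing:
  R: 10^3 = 1000
Total ground atoms: 1000.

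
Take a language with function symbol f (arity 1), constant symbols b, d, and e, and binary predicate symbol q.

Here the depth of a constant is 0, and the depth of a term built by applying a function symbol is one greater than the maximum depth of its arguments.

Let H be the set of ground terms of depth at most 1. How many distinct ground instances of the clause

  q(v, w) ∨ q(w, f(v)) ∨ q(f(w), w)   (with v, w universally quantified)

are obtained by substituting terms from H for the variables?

36

Ground terms of depth ≤ 1:
  If N_k denotes the number of depth-≤k ground terms, the 3 constants give N_0 = 3, and each function symbol of arity r contributes N_{k-1}^r new terms at level k: N_k = 3 + N_{k-1}.
  N_0 = 3
  N_1 = 3 + 3 = 6
So there are 6 ground terms available for substitution.
The clause has 2 distinct variables (v, w), each appearing in the body. In the free term algebra distinct substitutions yield syntactically distinct ground instances.
Number of ground instances = 6^2 = 36.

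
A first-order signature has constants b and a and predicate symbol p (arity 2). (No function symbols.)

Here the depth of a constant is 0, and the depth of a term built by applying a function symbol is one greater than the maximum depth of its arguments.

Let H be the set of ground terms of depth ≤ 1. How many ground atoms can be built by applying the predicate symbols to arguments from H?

First count ground terms of depth ≤ 1.
With no function symbols every ground term is a constant, so there are exactly 2 ground terms at every depth bound.
N_0 = 2
N_1 = 2
Explicitly: b, a.
So |H| = 2.
Ground atoms are formed by filling each argument slot of a predicate with a term from H, so an r-ary predicate gives |H|^r atoms:
  p: 2^2 = 4
Total ground atoms: 4.

4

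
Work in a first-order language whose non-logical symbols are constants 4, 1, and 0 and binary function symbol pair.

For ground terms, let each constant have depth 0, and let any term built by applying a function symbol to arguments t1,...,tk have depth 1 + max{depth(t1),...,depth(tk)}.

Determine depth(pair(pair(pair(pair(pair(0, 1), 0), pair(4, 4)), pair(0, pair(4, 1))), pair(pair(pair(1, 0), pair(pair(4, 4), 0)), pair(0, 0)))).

depth(pair(0, 1)) = 1 + max(0, 0) = 1
depth(pair(pair(0, 1), 0)) = 1 + max(1, 0) = 2
depth(pair(4, 4)) = 1 + max(0, 0) = 1
depth(pair(pair(pair(0, 1), 0), pair(4, 4))) = 1 + max(2, 1) = 3
depth(pair(4, 1)) = 1 + max(0, 0) = 1
depth(pair(0, pair(4, 1))) = 1 + max(0, 1) = 2
depth(pair(pair(pair(pair(0, 1), 0), pair(4, 4)), pair(0, pair(4, 1)))) = 1 + max(3, 2) = 4
depth(pair(1, 0)) = 1 + max(0, 0) = 1
depth(pair(pair(4, 4), 0)) = 1 + max(1, 0) = 2
depth(pair(pair(1, 0), pair(pair(4, 4), 0))) = 1 + max(1, 2) = 3
depth(pair(0, 0)) = 1 + max(0, 0) = 1
depth(pair(pair(pair(1, 0), pair(pair(4, 4), 0)), pair(0, 0))) = 1 + max(3, 1) = 4
depth(pair(pair(pair(pair(pair(0, 1), 0), pair(4, 4)), pair(0, pair(4, 1))), pair(pair(pair(1, 0), pair(pair(4, 4), 0)), pair(0, 0)))) = 1 + max(4, 4) = 5

5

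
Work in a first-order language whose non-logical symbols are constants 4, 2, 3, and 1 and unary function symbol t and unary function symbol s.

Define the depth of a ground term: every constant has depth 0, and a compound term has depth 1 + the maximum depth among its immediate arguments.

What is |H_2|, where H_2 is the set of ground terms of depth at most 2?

If N_k denotes the number of depth-≤k ground terms, the 4 constants give N_0 = 4, and each function symbol of arity r contributes N_{k-1}^r new terms at level k: N_k = 4 + N_{k-1} + N_{k-1}.
N_0 = 4
N_1 = 4 + 4 + 4 = 12
N_2 = 4 + 12 + 12 = 28

28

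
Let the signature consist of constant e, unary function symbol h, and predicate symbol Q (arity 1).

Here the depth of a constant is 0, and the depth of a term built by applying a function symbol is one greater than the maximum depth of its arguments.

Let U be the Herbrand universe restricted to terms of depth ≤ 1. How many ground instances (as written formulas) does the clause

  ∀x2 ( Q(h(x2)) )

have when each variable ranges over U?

Ground terms of depth ≤ 1:
  If N_k denotes the number of depth-≤k ground terms, the 1 constant gives N_0 = 1, and each function symbol of arity r contributes N_{k-1}^r new terms at level k: N_k = 1 + N_{k-1}.
  N_0 = 1
  N_1 = 1 + 1 = 2
  Explicitly: e, h(e).
So there are 2 ground terms available for substitution.
The body mentions the single quantified variable x2; since ground terms form a free algebra, no two substitutions collapse to the same formula.
Number of ground instances = 2.

2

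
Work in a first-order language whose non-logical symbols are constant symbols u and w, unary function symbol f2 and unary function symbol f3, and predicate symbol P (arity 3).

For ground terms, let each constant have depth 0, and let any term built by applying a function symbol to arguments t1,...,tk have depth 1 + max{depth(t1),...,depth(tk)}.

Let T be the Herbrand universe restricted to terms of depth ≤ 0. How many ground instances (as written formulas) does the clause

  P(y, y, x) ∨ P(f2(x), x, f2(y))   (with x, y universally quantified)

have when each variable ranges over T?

4

Ground terms of depth ≤ 0:
  Count level by level. With function symbols f2/1, f3/1, the terms of depth ≤ k are the 2 constants together with each function applied to depth-≤(k−1) tuples, so N_k = 2 + N_{k-1} + N_{k-1}.
  N_0 = 2
  Explicitly: u, w.
So there are 2 ground terms available for substitution.
Each of x, y ranges independently over the available ground terms, and distinct assignments produce distinct instances.
Number of ground instances = 2^2 = 4.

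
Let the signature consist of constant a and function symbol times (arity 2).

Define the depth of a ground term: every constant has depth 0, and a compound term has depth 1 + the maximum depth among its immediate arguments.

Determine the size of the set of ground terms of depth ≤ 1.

2

If N_k denotes the number of depth-≤k ground terms, the 1 constant gives N_0 = 1, and each function symbol of arity r contributes N_{k-1}^r new terms at level k: N_k = 1 + N_{k-1}^2.
N_0 = 1
N_1 = 1 + 1^2 = 2
Explicitly: a, times(a, a).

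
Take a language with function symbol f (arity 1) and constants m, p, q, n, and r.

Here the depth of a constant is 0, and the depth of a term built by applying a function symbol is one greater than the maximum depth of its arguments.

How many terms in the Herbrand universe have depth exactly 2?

5

If N_k denotes the number of depth-≤k ground terms, the 5 constants give N_0 = 5, and each function symbol of arity r contributes N_{k-1}^r new terms at level k: N_k = 5 + N_{k-1}.
N_0 = 5
N_1 = 5 + 5 = 10
N_2 = 5 + 10 = 15
Terms of depth exactly 2: N_2 − N_1 = 15 − 10 = 5.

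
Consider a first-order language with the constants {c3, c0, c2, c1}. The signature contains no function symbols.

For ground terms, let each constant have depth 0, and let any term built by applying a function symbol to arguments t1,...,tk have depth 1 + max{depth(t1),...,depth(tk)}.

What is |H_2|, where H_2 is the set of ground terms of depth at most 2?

4

With no function symbols every ground term is a constant, so there are exactly 4 ground terms at every depth bound.
N_0 = 4
N_1 = 4
N_2 = 4
Explicitly: c3, c0, c2, c1.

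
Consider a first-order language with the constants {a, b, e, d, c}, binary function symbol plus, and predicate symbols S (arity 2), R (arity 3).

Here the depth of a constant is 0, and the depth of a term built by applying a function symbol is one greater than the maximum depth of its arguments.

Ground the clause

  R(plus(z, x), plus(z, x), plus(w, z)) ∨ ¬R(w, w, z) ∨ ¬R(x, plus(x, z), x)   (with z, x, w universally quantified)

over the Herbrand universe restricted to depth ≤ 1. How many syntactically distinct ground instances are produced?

27000

Ground terms of depth ≤ 1:
  Let N_k count ground terms of depth at most k. Each non-constant term of depth ≤ k is some function symbol applied to depth-≤(k−1) arguments, giving N_k = 5 + N_{k-1}^2.
  N_0 = 5
  N_1 = 5 + 5^2 = 30
So there are 30 ground terms available for substitution.
Each of z, x, w ranges independently over the available ground terms, and distinct assignments produce distinct instances.
Number of ground instances = 30^3 = 27000.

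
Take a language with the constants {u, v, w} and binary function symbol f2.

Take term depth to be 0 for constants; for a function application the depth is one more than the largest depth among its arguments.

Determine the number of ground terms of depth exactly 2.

If N_k denotes the number of depth-≤k ground terms, the 3 constants give N_0 = 3, and each function symbol of arity r contributes N_{k-1}^r new terms at level k: N_k = 3 + N_{k-1}^2.
N_0 = 3
N_1 = 3 + 3^2 = 12
N_2 = 3 + 12^2 = 147
Terms of depth exactly 2: N_2 − N_1 = 147 − 12 = 135.

135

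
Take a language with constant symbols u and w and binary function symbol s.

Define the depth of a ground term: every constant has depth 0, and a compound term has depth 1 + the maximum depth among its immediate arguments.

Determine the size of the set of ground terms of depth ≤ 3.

1446

If N_k denotes the number of depth-≤k ground terms, the 2 constants give N_0 = 2, and each function symbol of arity r contributes N_{k-1}^r new terms at level k: N_k = 2 + N_{k-1}^2.
N_0 = 2
N_1 = 2 + 2^2 = 6
N_2 = 2 + 6^2 = 38
N_3 = 2 + 38^2 = 1446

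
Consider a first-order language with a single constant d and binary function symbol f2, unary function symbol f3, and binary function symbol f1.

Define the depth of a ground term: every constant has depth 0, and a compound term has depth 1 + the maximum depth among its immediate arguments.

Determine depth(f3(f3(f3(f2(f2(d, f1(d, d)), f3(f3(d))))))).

depth(f1(d, d)) = 1 + max(0, 0) = 1
depth(f2(d, f1(d, d))) = 1 + max(0, 1) = 2
depth(f3(d)) = 1 + depth(d) = 1 + 0 = 1
depth(f3(f3(d))) = 1 + depth(f3(d)) = 1 + 1 = 2
depth(f2(f2(d, f1(d, d)), f3(f3(d)))) = 1 + max(2, 2) = 3
depth(f3(f2(f2(d, f1(d, d)), f3(f3(d))))) = 1 + depth(f2(f2(d, f1(d, d)), f3(f3(d)))) = 1 + 3 = 4
depth(f3(f3(f2(f2(d, f1(d, d)), f3(f3(d)))))) = 1 + depth(f3(f2(f2(d, f1(d, d)), f3(f3(d))))) = 1 + 4 = 5
depth(f3(f3(f3(f2(f2(d, f1(d, d)), f3(f3(d))))))) = 1 + depth(f3(f3(f2(f2(d, f1(d, d)), f3(f3(d)))))) = 1 + 5 = 6

6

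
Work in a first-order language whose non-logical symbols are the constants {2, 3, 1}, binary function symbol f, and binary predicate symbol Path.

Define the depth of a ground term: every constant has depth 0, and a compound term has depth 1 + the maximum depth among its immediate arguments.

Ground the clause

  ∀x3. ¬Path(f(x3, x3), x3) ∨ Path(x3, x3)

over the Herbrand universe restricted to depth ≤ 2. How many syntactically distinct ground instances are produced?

Ground terms of depth ≤ 2:
  Count level by level. With function symbols f/2, the terms of depth ≤ k are the 3 constants together with each function applied to depth-≤(k−1) tuples, so N_k = 3 + N_{k-1}^2.
  N_0 = 3
  N_1 = 3 + 3^2 = 12
  N_2 = 3 + 12^2 = 147
So there are 147 ground terms available for substitution.
There is 1 variable to instantiate (x3),  occurring in at least one literal, so different choices give different ground instances.
Number of ground instances = 147.

147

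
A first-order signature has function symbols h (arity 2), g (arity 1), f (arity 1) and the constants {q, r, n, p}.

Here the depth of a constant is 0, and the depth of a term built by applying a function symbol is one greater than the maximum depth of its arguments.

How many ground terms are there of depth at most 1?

28

If N_k denotes the number of depth-≤k ground terms, the 4 constants give N_0 = 4, and each function symbol of arity r contributes N_{k-1}^r new terms at level k: N_k = 4 + N_{k-1}^2 + N_{k-1} + N_{k-1}.
N_0 = 4
N_1 = 4 + 4^2 + 4 + 4 = 28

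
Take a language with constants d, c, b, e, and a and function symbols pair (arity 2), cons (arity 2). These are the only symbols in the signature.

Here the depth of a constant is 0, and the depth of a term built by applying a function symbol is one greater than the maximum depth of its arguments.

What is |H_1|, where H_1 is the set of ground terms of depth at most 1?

Let N_k = |{terms of depth ≤ k}|. Then N_0 = 5 and N_k = 5 + N_{k-1}^2 + N_{k-1}^2 for k ≥ 1 (one summand per function symbol, arity giving the exponent).
N_0 = 5
N_1 = 5 + 5^2 + 5^2 = 55

55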